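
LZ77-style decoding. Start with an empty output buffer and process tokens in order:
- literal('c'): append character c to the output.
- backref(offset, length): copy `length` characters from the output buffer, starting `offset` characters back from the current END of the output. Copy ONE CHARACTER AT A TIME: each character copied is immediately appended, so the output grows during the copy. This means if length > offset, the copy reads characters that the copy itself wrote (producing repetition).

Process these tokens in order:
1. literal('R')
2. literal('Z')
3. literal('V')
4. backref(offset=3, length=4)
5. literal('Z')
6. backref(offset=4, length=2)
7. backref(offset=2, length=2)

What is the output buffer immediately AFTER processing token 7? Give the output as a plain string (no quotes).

Token 1: literal('R'). Output: "R"
Token 2: literal('Z'). Output: "RZ"
Token 3: literal('V'). Output: "RZV"
Token 4: backref(off=3, len=4) (overlapping!). Copied 'RZVR' from pos 0. Output: "RZVRZVR"
Token 5: literal('Z'). Output: "RZVRZVRZ"
Token 6: backref(off=4, len=2). Copied 'ZV' from pos 4. Output: "RZVRZVRZZV"
Token 7: backref(off=2, len=2). Copied 'ZV' from pos 8. Output: "RZVRZVRZZVZV"

Answer: RZVRZVRZZVZV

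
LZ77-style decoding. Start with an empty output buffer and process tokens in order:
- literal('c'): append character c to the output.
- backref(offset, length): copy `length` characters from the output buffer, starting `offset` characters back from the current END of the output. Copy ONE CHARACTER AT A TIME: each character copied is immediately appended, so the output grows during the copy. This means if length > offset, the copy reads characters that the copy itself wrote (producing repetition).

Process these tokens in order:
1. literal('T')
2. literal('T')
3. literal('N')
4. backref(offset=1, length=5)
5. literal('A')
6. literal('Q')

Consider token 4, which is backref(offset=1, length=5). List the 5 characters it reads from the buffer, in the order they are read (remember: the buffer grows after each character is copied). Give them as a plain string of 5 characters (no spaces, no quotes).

Answer: NNNNN

Derivation:
Token 1: literal('T'). Output: "T"
Token 2: literal('T'). Output: "TT"
Token 3: literal('N'). Output: "TTN"
Token 4: backref(off=1, len=5). Buffer before: "TTN" (len 3)
  byte 1: read out[2]='N', append. Buffer now: "TTNN"
  byte 2: read out[3]='N', append. Buffer now: "TTNNN"
  byte 3: read out[4]='N', append. Buffer now: "TTNNNN"
  byte 4: read out[5]='N', append. Buffer now: "TTNNNNN"
  byte 5: read out[6]='N', append. Buffer now: "TTNNNNNN"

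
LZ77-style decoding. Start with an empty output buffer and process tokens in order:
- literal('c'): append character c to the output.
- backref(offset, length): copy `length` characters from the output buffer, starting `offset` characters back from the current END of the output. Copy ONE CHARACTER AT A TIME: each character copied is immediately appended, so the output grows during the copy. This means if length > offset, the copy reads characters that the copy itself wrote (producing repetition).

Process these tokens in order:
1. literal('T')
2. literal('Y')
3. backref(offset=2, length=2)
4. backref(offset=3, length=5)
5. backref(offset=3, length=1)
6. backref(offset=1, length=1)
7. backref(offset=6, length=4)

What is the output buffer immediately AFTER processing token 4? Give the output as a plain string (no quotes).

Answer: TYTYYTYYT

Derivation:
Token 1: literal('T'). Output: "T"
Token 2: literal('Y'). Output: "TY"
Token 3: backref(off=2, len=2). Copied 'TY' from pos 0. Output: "TYTY"
Token 4: backref(off=3, len=5) (overlapping!). Copied 'YTYYT' from pos 1. Output: "TYTYYTYYT"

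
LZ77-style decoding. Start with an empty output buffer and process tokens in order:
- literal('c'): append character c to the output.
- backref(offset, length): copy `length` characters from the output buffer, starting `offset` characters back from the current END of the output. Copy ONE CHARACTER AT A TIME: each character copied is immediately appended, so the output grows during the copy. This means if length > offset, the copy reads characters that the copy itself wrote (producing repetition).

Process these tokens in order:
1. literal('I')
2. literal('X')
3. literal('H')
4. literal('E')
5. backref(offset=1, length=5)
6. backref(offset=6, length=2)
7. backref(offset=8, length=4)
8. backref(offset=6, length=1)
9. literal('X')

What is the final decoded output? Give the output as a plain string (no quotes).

Token 1: literal('I'). Output: "I"
Token 2: literal('X'). Output: "IX"
Token 3: literal('H'). Output: "IXH"
Token 4: literal('E'). Output: "IXHE"
Token 5: backref(off=1, len=5) (overlapping!). Copied 'EEEEE' from pos 3. Output: "IXHEEEEEE"
Token 6: backref(off=6, len=2). Copied 'EE' from pos 3. Output: "IXHEEEEEEEE"
Token 7: backref(off=8, len=4). Copied 'EEEE' from pos 3. Output: "IXHEEEEEEEEEEEE"
Token 8: backref(off=6, len=1). Copied 'E' from pos 9. Output: "IXHEEEEEEEEEEEEE"
Token 9: literal('X'). Output: "IXHEEEEEEEEEEEEEX"

Answer: IXHEEEEEEEEEEEEEX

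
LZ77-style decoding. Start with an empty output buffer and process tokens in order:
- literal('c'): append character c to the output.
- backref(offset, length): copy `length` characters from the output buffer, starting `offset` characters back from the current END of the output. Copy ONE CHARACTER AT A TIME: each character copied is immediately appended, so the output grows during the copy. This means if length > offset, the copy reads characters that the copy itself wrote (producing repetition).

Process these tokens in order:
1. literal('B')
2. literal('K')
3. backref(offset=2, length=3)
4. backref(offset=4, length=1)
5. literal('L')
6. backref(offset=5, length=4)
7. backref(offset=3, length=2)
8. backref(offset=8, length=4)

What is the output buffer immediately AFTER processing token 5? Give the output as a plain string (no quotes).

Token 1: literal('B'). Output: "B"
Token 2: literal('K'). Output: "BK"
Token 3: backref(off=2, len=3) (overlapping!). Copied 'BKB' from pos 0. Output: "BKBKB"
Token 4: backref(off=4, len=1). Copied 'K' from pos 1. Output: "BKBKBK"
Token 5: literal('L'). Output: "BKBKBKL"

Answer: BKBKBKL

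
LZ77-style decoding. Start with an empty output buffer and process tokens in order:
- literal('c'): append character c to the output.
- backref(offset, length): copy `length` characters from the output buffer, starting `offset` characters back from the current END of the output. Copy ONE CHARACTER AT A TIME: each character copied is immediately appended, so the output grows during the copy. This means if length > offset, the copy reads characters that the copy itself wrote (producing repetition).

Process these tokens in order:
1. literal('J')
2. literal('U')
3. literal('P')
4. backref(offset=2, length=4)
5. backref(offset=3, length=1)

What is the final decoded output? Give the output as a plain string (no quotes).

Answer: JUPUPUPP

Derivation:
Token 1: literal('J'). Output: "J"
Token 2: literal('U'). Output: "JU"
Token 3: literal('P'). Output: "JUP"
Token 4: backref(off=2, len=4) (overlapping!). Copied 'UPUP' from pos 1. Output: "JUPUPUP"
Token 5: backref(off=3, len=1). Copied 'P' from pos 4. Output: "JUPUPUPP"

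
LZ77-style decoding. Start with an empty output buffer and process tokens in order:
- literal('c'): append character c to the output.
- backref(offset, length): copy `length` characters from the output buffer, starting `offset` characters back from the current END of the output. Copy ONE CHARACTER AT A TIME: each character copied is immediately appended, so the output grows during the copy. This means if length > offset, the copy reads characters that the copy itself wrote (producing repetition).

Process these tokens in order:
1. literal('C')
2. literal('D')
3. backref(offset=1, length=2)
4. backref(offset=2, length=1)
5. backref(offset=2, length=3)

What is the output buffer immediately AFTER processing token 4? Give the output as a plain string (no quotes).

Token 1: literal('C'). Output: "C"
Token 2: literal('D'). Output: "CD"
Token 3: backref(off=1, len=2) (overlapping!). Copied 'DD' from pos 1. Output: "CDDD"
Token 4: backref(off=2, len=1). Copied 'D' from pos 2. Output: "CDDDD"

Answer: CDDDD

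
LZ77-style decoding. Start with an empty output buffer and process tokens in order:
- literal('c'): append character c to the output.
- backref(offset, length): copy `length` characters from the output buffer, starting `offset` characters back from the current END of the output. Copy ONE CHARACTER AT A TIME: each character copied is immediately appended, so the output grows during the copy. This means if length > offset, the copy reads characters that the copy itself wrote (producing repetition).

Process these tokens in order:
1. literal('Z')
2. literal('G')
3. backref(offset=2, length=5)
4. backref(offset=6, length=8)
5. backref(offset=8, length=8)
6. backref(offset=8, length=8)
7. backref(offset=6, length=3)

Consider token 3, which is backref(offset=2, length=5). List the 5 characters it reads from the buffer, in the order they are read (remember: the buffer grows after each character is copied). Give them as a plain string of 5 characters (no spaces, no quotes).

Answer: ZGZGZ

Derivation:
Token 1: literal('Z'). Output: "Z"
Token 2: literal('G'). Output: "ZG"
Token 3: backref(off=2, len=5). Buffer before: "ZG" (len 2)
  byte 1: read out[0]='Z', append. Buffer now: "ZGZ"
  byte 2: read out[1]='G', append. Buffer now: "ZGZG"
  byte 3: read out[2]='Z', append. Buffer now: "ZGZGZ"
  byte 4: read out[3]='G', append. Buffer now: "ZGZGZG"
  byte 5: read out[4]='Z', append. Buffer now: "ZGZGZGZ"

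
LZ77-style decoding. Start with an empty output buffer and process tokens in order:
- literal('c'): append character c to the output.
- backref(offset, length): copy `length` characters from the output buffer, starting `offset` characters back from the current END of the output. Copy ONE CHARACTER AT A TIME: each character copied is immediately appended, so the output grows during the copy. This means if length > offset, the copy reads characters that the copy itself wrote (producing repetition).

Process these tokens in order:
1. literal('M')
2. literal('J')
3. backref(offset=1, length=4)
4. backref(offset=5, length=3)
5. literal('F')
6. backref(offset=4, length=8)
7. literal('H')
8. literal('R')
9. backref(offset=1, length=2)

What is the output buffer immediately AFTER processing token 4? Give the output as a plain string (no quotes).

Token 1: literal('M'). Output: "M"
Token 2: literal('J'). Output: "MJ"
Token 3: backref(off=1, len=4) (overlapping!). Copied 'JJJJ' from pos 1. Output: "MJJJJJ"
Token 4: backref(off=5, len=3). Copied 'JJJ' from pos 1. Output: "MJJJJJJJJ"

Answer: MJJJJJJJJ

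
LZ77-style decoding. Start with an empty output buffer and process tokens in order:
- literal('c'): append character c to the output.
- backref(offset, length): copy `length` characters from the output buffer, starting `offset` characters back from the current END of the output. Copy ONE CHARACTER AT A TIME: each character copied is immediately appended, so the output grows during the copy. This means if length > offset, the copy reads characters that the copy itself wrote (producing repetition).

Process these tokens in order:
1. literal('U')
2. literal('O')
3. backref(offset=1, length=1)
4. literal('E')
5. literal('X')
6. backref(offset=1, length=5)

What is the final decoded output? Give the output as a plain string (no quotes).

Answer: UOOEXXXXXX

Derivation:
Token 1: literal('U'). Output: "U"
Token 2: literal('O'). Output: "UO"
Token 3: backref(off=1, len=1). Copied 'O' from pos 1. Output: "UOO"
Token 4: literal('E'). Output: "UOOE"
Token 5: literal('X'). Output: "UOOEX"
Token 6: backref(off=1, len=5) (overlapping!). Copied 'XXXXX' from pos 4. Output: "UOOEXXXXXX"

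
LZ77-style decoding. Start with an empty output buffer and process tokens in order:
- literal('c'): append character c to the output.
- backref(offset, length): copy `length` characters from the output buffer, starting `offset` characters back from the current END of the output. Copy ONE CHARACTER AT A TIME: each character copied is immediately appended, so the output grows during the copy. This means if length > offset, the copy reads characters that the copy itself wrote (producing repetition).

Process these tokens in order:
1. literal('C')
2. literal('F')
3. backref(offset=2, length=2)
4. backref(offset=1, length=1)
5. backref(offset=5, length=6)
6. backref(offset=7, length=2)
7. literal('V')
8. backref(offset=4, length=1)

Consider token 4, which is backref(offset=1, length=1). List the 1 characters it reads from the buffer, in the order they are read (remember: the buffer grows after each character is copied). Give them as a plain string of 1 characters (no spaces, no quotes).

Answer: F

Derivation:
Token 1: literal('C'). Output: "C"
Token 2: literal('F'). Output: "CF"
Token 3: backref(off=2, len=2). Copied 'CF' from pos 0. Output: "CFCF"
Token 4: backref(off=1, len=1). Buffer before: "CFCF" (len 4)
  byte 1: read out[3]='F', append. Buffer now: "CFCFF"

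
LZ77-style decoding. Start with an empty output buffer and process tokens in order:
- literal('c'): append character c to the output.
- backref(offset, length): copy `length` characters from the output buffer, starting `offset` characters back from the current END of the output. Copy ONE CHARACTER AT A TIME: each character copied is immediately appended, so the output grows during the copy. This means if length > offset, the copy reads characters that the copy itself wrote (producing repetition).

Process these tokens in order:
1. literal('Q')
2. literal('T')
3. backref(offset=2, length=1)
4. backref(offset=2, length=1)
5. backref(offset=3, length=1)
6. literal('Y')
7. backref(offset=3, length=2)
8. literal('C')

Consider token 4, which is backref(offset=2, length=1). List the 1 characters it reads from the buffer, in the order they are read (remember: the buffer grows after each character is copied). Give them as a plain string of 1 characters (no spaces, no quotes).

Token 1: literal('Q'). Output: "Q"
Token 2: literal('T'). Output: "QT"
Token 3: backref(off=2, len=1). Copied 'Q' from pos 0. Output: "QTQ"
Token 4: backref(off=2, len=1). Buffer before: "QTQ" (len 3)
  byte 1: read out[1]='T', append. Buffer now: "QTQT"

Answer: T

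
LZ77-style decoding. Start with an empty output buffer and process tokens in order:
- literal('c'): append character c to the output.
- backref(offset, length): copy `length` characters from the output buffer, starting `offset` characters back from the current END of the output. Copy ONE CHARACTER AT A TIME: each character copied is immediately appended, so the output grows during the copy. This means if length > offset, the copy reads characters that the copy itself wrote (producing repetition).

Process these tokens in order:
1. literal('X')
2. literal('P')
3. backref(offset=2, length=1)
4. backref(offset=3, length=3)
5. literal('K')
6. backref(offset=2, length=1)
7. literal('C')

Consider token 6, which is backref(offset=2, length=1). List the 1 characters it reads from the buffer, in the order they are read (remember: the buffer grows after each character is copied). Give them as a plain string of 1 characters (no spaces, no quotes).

Token 1: literal('X'). Output: "X"
Token 2: literal('P'). Output: "XP"
Token 3: backref(off=2, len=1). Copied 'X' from pos 0. Output: "XPX"
Token 4: backref(off=3, len=3). Copied 'XPX' from pos 0. Output: "XPXXPX"
Token 5: literal('K'). Output: "XPXXPXK"
Token 6: backref(off=2, len=1). Buffer before: "XPXXPXK" (len 7)
  byte 1: read out[5]='X', append. Buffer now: "XPXXPXKX"

Answer: X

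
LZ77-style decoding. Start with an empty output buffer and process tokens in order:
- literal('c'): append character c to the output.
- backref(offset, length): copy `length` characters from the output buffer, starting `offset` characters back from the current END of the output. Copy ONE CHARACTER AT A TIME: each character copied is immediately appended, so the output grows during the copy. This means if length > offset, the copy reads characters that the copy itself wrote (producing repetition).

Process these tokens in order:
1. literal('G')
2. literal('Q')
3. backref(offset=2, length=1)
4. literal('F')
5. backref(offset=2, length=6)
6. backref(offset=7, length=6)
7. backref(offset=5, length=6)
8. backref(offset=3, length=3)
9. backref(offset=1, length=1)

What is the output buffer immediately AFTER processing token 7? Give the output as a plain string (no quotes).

Token 1: literal('G'). Output: "G"
Token 2: literal('Q'). Output: "GQ"
Token 3: backref(off=2, len=1). Copied 'G' from pos 0. Output: "GQG"
Token 4: literal('F'). Output: "GQGF"
Token 5: backref(off=2, len=6) (overlapping!). Copied 'GFGFGF' from pos 2. Output: "GQGFGFGFGF"
Token 6: backref(off=7, len=6). Copied 'FGFGFG' from pos 3. Output: "GQGFGFGFGFFGFGFG"
Token 7: backref(off=5, len=6) (overlapping!). Copied 'GFGFGG' from pos 11. Output: "GQGFGFGFGFFGFGFGGFGFGG"

Answer: GQGFGFGFGFFGFGFGGFGFGG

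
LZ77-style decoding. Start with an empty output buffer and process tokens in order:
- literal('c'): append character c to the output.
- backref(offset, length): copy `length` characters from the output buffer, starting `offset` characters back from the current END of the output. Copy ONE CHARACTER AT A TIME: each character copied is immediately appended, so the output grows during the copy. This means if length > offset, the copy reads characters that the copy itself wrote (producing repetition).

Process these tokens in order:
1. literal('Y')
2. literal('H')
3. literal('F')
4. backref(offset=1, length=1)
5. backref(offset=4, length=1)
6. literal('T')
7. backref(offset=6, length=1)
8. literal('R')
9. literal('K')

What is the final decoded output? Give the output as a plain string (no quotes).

Token 1: literal('Y'). Output: "Y"
Token 2: literal('H'). Output: "YH"
Token 3: literal('F'). Output: "YHF"
Token 4: backref(off=1, len=1). Copied 'F' from pos 2. Output: "YHFF"
Token 5: backref(off=4, len=1). Copied 'Y' from pos 0. Output: "YHFFY"
Token 6: literal('T'). Output: "YHFFYT"
Token 7: backref(off=6, len=1). Copied 'Y' from pos 0. Output: "YHFFYTY"
Token 8: literal('R'). Output: "YHFFYTYR"
Token 9: literal('K'). Output: "YHFFYTYRK"

Answer: YHFFYTYRK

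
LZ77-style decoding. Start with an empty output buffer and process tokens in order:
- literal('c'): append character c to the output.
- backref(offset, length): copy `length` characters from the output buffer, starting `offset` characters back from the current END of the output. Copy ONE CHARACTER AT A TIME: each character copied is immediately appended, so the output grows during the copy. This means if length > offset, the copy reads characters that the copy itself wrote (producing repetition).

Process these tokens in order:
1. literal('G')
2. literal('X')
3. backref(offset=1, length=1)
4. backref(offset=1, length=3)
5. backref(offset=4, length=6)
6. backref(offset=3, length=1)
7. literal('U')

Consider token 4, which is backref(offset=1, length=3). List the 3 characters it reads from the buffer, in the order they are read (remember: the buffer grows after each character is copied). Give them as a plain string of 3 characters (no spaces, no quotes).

Answer: XXX

Derivation:
Token 1: literal('G'). Output: "G"
Token 2: literal('X'). Output: "GX"
Token 3: backref(off=1, len=1). Copied 'X' from pos 1. Output: "GXX"
Token 4: backref(off=1, len=3). Buffer before: "GXX" (len 3)
  byte 1: read out[2]='X', append. Buffer now: "GXXX"
  byte 2: read out[3]='X', append. Buffer now: "GXXXX"
  byte 3: read out[4]='X', append. Buffer now: "GXXXXX"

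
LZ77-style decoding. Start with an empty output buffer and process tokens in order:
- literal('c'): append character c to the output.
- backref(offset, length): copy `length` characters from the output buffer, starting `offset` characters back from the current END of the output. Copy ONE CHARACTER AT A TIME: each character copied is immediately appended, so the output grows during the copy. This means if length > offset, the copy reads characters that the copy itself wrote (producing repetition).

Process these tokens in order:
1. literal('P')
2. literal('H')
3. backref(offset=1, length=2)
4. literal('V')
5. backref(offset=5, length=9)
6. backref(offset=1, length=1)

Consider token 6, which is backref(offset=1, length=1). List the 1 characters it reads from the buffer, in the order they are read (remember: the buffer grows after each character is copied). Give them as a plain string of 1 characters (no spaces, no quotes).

Token 1: literal('P'). Output: "P"
Token 2: literal('H'). Output: "PH"
Token 3: backref(off=1, len=2) (overlapping!). Copied 'HH' from pos 1. Output: "PHHH"
Token 4: literal('V'). Output: "PHHHV"
Token 5: backref(off=5, len=9) (overlapping!). Copied 'PHHHVPHHH' from pos 0. Output: "PHHHVPHHHVPHHH"
Token 6: backref(off=1, len=1). Buffer before: "PHHHVPHHHVPHHH" (len 14)
  byte 1: read out[13]='H', append. Buffer now: "PHHHVPHHHVPHHHH"

Answer: H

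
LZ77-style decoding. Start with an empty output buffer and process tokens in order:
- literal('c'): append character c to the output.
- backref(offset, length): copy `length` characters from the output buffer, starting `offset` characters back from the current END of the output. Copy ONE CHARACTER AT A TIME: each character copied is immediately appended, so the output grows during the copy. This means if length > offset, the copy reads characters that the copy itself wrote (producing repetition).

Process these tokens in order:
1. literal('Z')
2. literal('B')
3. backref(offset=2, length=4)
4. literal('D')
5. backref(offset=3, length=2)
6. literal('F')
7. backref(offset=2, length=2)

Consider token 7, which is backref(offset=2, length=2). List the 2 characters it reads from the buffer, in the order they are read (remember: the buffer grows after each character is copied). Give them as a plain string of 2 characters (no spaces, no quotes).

Token 1: literal('Z'). Output: "Z"
Token 2: literal('B'). Output: "ZB"
Token 3: backref(off=2, len=4) (overlapping!). Copied 'ZBZB' from pos 0. Output: "ZBZBZB"
Token 4: literal('D'). Output: "ZBZBZBD"
Token 5: backref(off=3, len=2). Copied 'ZB' from pos 4. Output: "ZBZBZBDZB"
Token 6: literal('F'). Output: "ZBZBZBDZBF"
Token 7: backref(off=2, len=2). Buffer before: "ZBZBZBDZBF" (len 10)
  byte 1: read out[8]='B', append. Buffer now: "ZBZBZBDZBFB"
  byte 2: read out[9]='F', append. Buffer now: "ZBZBZBDZBFBF"

Answer: BF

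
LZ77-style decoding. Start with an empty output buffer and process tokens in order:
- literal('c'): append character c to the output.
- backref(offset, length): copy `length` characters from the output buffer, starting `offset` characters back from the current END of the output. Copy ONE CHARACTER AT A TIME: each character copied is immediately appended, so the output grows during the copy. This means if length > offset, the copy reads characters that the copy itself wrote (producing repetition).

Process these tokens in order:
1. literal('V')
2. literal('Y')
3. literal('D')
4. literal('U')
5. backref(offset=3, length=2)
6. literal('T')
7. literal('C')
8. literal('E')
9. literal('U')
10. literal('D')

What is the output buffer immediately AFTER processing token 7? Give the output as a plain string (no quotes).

Answer: VYDUYDTC

Derivation:
Token 1: literal('V'). Output: "V"
Token 2: literal('Y'). Output: "VY"
Token 3: literal('D'). Output: "VYD"
Token 4: literal('U'). Output: "VYDU"
Token 5: backref(off=3, len=2). Copied 'YD' from pos 1. Output: "VYDUYD"
Token 6: literal('T'). Output: "VYDUYDT"
Token 7: literal('C'). Output: "VYDUYDTC"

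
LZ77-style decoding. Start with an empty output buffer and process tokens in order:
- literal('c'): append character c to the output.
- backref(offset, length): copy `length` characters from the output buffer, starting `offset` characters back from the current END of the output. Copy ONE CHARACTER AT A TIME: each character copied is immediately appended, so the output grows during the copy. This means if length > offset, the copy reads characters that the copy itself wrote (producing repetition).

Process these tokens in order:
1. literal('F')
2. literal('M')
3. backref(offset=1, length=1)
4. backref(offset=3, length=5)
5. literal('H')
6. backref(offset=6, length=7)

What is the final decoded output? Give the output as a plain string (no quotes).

Answer: FMMFMMFMHFMMFMHF

Derivation:
Token 1: literal('F'). Output: "F"
Token 2: literal('M'). Output: "FM"
Token 3: backref(off=1, len=1). Copied 'M' from pos 1. Output: "FMM"
Token 4: backref(off=3, len=5) (overlapping!). Copied 'FMMFM' from pos 0. Output: "FMMFMMFM"
Token 5: literal('H'). Output: "FMMFMMFMH"
Token 6: backref(off=6, len=7) (overlapping!). Copied 'FMMFMHF' from pos 3. Output: "FMMFMMFMHFMMFMHF"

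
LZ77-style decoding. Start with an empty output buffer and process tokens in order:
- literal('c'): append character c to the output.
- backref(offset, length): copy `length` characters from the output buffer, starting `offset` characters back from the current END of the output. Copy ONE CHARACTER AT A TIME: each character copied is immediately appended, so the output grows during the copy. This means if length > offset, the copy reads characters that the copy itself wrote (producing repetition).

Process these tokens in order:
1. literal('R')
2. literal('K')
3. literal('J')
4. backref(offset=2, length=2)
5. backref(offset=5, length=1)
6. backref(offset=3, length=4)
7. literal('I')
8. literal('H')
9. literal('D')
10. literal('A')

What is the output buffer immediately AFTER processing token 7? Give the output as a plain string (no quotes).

Token 1: literal('R'). Output: "R"
Token 2: literal('K'). Output: "RK"
Token 3: literal('J'). Output: "RKJ"
Token 4: backref(off=2, len=2). Copied 'KJ' from pos 1. Output: "RKJKJ"
Token 5: backref(off=5, len=1). Copied 'R' from pos 0. Output: "RKJKJR"
Token 6: backref(off=3, len=4) (overlapping!). Copied 'KJRK' from pos 3. Output: "RKJKJRKJRK"
Token 7: literal('I'). Output: "RKJKJRKJRKI"

Answer: RKJKJRKJRKI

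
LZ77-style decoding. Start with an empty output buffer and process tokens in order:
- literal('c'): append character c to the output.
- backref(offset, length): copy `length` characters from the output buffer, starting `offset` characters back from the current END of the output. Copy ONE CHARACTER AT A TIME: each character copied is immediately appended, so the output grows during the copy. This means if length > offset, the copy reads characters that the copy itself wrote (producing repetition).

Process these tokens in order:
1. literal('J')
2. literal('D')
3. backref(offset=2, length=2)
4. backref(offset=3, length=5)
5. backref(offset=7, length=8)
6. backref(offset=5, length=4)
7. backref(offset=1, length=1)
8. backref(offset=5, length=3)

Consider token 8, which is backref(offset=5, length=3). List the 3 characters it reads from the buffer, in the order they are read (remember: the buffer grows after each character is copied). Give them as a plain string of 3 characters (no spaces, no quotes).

Answer: JDD

Derivation:
Token 1: literal('J'). Output: "J"
Token 2: literal('D'). Output: "JD"
Token 3: backref(off=2, len=2). Copied 'JD' from pos 0. Output: "JDJD"
Token 4: backref(off=3, len=5) (overlapping!). Copied 'DJDDJ' from pos 1. Output: "JDJDDJDDJ"
Token 5: backref(off=7, len=8) (overlapping!). Copied 'JDDJDDJJ' from pos 2. Output: "JDJDDJDDJJDDJDDJJ"
Token 6: backref(off=5, len=4). Copied 'JDDJ' from pos 12. Output: "JDJDDJDDJJDDJDDJJJDDJ"
Token 7: backref(off=1, len=1). Copied 'J' from pos 20. Output: "JDJDDJDDJJDDJDDJJJDDJJ"
Token 8: backref(off=5, len=3). Buffer before: "JDJDDJDDJJDDJDDJJJDDJJ" (len 22)
  byte 1: read out[17]='J', append. Buffer now: "JDJDDJDDJJDDJDDJJJDDJJJ"
  byte 2: read out[18]='D', append. Buffer now: "JDJDDJDDJJDDJDDJJJDDJJJD"
  byte 3: read out[19]='D', append. Buffer now: "JDJDDJDDJJDDJDDJJJDDJJJDD"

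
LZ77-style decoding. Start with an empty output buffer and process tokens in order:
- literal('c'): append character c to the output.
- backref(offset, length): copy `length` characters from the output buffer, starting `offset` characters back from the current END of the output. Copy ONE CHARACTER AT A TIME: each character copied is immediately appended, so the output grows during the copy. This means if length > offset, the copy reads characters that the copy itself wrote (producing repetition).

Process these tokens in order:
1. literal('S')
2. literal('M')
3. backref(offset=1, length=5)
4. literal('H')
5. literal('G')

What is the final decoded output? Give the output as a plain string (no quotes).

Token 1: literal('S'). Output: "S"
Token 2: literal('M'). Output: "SM"
Token 3: backref(off=1, len=5) (overlapping!). Copied 'MMMMM' from pos 1. Output: "SMMMMMM"
Token 4: literal('H'). Output: "SMMMMMMH"
Token 5: literal('G'). Output: "SMMMMMMHG"

Answer: SMMMMMMHG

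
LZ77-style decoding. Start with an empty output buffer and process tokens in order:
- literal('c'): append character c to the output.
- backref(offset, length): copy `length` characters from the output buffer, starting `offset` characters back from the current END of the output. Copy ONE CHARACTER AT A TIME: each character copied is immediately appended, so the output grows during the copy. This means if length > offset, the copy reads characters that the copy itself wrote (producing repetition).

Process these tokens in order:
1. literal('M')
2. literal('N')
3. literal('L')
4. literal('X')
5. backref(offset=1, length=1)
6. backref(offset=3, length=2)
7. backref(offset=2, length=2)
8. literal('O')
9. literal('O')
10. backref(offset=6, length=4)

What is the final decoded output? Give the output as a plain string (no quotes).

Token 1: literal('M'). Output: "M"
Token 2: literal('N'). Output: "MN"
Token 3: literal('L'). Output: "MNL"
Token 4: literal('X'). Output: "MNLX"
Token 5: backref(off=1, len=1). Copied 'X' from pos 3. Output: "MNLXX"
Token 6: backref(off=3, len=2). Copied 'LX' from pos 2. Output: "MNLXXLX"
Token 7: backref(off=2, len=2). Copied 'LX' from pos 5. Output: "MNLXXLXLX"
Token 8: literal('O'). Output: "MNLXXLXLXO"
Token 9: literal('O'). Output: "MNLXXLXLXOO"
Token 10: backref(off=6, len=4). Copied 'LXLX' from pos 5. Output: "MNLXXLXLXOOLXLX"

Answer: MNLXXLXLXOOLXLX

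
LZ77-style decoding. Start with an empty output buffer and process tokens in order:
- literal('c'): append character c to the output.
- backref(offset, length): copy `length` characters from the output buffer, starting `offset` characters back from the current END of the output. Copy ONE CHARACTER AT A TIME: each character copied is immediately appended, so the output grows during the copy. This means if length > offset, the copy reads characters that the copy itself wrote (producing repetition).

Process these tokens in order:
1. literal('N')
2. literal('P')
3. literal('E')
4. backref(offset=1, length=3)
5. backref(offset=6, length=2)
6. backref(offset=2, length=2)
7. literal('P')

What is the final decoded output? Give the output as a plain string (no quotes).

Answer: NPEEEENPNPP

Derivation:
Token 1: literal('N'). Output: "N"
Token 2: literal('P'). Output: "NP"
Token 3: literal('E'). Output: "NPE"
Token 4: backref(off=1, len=3) (overlapping!). Copied 'EEE' from pos 2. Output: "NPEEEE"
Token 5: backref(off=6, len=2). Copied 'NP' from pos 0. Output: "NPEEEENP"
Token 6: backref(off=2, len=2). Copied 'NP' from pos 6. Output: "NPEEEENPNP"
Token 7: literal('P'). Output: "NPEEEENPNPP"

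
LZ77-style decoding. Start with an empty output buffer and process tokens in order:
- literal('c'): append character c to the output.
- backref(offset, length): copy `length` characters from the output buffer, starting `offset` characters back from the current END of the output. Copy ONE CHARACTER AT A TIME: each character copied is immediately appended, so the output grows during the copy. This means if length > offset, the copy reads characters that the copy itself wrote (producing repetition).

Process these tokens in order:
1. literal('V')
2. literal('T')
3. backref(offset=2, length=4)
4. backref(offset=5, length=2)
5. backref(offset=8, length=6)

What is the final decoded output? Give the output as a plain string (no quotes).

Answer: VTVTVTTVVTVTVT

Derivation:
Token 1: literal('V'). Output: "V"
Token 2: literal('T'). Output: "VT"
Token 3: backref(off=2, len=4) (overlapping!). Copied 'VTVT' from pos 0. Output: "VTVTVT"
Token 4: backref(off=5, len=2). Copied 'TV' from pos 1. Output: "VTVTVTTV"
Token 5: backref(off=8, len=6). Copied 'VTVTVT' from pos 0. Output: "VTVTVTTVVTVTVT"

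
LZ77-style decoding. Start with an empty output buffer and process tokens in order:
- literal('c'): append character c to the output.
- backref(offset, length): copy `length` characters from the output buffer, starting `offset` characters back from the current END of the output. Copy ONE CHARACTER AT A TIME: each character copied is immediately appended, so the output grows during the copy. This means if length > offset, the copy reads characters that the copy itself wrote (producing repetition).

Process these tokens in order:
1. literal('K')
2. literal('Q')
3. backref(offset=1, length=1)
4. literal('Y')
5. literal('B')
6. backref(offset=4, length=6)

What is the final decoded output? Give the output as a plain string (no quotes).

Token 1: literal('K'). Output: "K"
Token 2: literal('Q'). Output: "KQ"
Token 3: backref(off=1, len=1). Copied 'Q' from pos 1. Output: "KQQ"
Token 4: literal('Y'). Output: "KQQY"
Token 5: literal('B'). Output: "KQQYB"
Token 6: backref(off=4, len=6) (overlapping!). Copied 'QQYBQQ' from pos 1. Output: "KQQYBQQYBQQ"

Answer: KQQYBQQYBQQ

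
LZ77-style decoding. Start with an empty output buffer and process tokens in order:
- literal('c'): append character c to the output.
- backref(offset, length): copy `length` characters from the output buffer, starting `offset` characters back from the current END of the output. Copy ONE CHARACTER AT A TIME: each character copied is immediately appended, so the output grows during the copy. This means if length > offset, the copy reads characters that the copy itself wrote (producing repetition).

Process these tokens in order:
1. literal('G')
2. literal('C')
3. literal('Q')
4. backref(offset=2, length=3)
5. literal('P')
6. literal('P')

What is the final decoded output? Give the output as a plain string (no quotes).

Answer: GCQCQCPP

Derivation:
Token 1: literal('G'). Output: "G"
Token 2: literal('C'). Output: "GC"
Token 3: literal('Q'). Output: "GCQ"
Token 4: backref(off=2, len=3) (overlapping!). Copied 'CQC' from pos 1. Output: "GCQCQC"
Token 5: literal('P'). Output: "GCQCQCP"
Token 6: literal('P'). Output: "GCQCQCPP"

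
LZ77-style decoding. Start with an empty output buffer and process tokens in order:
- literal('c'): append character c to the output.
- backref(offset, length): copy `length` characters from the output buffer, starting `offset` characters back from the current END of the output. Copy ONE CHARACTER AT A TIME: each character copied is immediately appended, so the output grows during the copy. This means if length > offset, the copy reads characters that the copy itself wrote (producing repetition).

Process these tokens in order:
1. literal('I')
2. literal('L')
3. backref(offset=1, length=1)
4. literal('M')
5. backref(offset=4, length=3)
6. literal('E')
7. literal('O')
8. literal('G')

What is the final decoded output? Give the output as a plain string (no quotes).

Answer: ILLMILLEOG

Derivation:
Token 1: literal('I'). Output: "I"
Token 2: literal('L'). Output: "IL"
Token 3: backref(off=1, len=1). Copied 'L' from pos 1. Output: "ILL"
Token 4: literal('M'). Output: "ILLM"
Token 5: backref(off=4, len=3). Copied 'ILL' from pos 0. Output: "ILLMILL"
Token 6: literal('E'). Output: "ILLMILLE"
Token 7: literal('O'). Output: "ILLMILLEO"
Token 8: literal('G'). Output: "ILLMILLEOG"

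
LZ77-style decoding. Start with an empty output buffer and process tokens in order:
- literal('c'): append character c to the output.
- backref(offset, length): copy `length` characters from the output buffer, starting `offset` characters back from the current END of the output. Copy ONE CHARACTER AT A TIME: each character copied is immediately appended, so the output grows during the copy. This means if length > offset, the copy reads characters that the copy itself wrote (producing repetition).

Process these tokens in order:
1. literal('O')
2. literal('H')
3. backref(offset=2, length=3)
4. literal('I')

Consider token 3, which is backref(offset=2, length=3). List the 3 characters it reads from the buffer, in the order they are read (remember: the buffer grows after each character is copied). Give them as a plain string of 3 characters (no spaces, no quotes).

Token 1: literal('O'). Output: "O"
Token 2: literal('H'). Output: "OH"
Token 3: backref(off=2, len=3). Buffer before: "OH" (len 2)
  byte 1: read out[0]='O', append. Buffer now: "OHO"
  byte 2: read out[1]='H', append. Buffer now: "OHOH"
  byte 3: read out[2]='O', append. Buffer now: "OHOHO"

Answer: OHO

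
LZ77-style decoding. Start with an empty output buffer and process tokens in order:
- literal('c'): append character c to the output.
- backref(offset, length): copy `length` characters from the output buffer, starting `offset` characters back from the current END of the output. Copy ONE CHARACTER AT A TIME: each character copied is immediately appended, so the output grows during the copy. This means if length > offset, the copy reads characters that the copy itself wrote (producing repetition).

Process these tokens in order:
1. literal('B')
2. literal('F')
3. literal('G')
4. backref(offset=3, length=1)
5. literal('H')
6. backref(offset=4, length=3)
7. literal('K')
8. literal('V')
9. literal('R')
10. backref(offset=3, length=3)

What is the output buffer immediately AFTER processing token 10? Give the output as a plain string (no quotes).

Answer: BFGBHFGBKVRKVR

Derivation:
Token 1: literal('B'). Output: "B"
Token 2: literal('F'). Output: "BF"
Token 3: literal('G'). Output: "BFG"
Token 4: backref(off=3, len=1). Copied 'B' from pos 0. Output: "BFGB"
Token 5: literal('H'). Output: "BFGBH"
Token 6: backref(off=4, len=3). Copied 'FGB' from pos 1. Output: "BFGBHFGB"
Token 7: literal('K'). Output: "BFGBHFGBK"
Token 8: literal('V'). Output: "BFGBHFGBKV"
Token 9: literal('R'). Output: "BFGBHFGBKVR"
Token 10: backref(off=3, len=3). Copied 'KVR' from pos 8. Output: "BFGBHFGBKVRKVR"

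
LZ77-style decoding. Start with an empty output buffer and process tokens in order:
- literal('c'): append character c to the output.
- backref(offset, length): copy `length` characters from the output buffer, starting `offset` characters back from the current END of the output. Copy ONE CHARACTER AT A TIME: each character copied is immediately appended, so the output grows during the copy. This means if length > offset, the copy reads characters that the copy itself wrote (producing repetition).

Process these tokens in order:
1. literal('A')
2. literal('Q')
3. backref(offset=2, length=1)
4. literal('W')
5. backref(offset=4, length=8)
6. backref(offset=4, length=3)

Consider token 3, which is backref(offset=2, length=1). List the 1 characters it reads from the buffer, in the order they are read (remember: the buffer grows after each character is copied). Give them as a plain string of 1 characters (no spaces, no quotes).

Token 1: literal('A'). Output: "A"
Token 2: literal('Q'). Output: "AQ"
Token 3: backref(off=2, len=1). Buffer before: "AQ" (len 2)
  byte 1: read out[0]='A', append. Buffer now: "AQA"

Answer: A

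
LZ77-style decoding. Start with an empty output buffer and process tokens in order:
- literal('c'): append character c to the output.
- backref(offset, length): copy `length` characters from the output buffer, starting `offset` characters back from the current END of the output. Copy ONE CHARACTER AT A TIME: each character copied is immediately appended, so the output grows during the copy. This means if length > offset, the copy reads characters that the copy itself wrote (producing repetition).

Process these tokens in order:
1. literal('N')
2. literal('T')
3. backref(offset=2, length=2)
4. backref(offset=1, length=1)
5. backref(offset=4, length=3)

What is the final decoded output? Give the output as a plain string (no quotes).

Answer: NTNTTTNT

Derivation:
Token 1: literal('N'). Output: "N"
Token 2: literal('T'). Output: "NT"
Token 3: backref(off=2, len=2). Copied 'NT' from pos 0. Output: "NTNT"
Token 4: backref(off=1, len=1). Copied 'T' from pos 3. Output: "NTNTT"
Token 5: backref(off=4, len=3). Copied 'TNT' from pos 1. Output: "NTNTTTNT"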